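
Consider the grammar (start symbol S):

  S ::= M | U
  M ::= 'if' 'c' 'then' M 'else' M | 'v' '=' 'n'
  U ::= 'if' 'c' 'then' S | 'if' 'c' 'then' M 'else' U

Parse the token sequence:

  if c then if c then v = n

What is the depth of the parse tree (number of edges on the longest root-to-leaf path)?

[S [U if c then [S [U if c then [S [M v = n]]]]]]

6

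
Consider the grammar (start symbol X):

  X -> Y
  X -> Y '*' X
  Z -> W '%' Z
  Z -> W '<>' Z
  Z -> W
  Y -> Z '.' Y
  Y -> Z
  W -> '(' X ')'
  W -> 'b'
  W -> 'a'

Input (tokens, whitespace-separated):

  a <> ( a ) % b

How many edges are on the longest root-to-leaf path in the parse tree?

[X [Y [Z [W a] <> [Z [W ( [X [Y [Z [W a]]]] )] % [Z [W b]]]]]]

9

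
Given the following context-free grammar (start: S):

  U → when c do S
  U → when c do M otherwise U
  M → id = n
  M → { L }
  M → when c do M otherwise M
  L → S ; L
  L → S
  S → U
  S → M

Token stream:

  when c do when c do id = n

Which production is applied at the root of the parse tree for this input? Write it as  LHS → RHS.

[S [U when c do [S [U when c do [S [M id = n]]]]]]

S → U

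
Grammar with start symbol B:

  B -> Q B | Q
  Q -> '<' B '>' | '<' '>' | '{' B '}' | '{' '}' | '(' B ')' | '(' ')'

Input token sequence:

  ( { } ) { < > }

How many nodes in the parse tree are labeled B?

[B [Q ( [B [Q { }]] )] [B [Q { [B [Q < >]] }]]]

4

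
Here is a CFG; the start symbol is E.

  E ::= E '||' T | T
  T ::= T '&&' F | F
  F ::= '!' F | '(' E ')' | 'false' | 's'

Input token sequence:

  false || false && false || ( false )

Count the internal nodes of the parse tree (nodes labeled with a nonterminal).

[E [E [E [T [F false]]] || [T [T [F false]] && [F false]]] || [T [F ( [E [T [F false]]] )]]]

14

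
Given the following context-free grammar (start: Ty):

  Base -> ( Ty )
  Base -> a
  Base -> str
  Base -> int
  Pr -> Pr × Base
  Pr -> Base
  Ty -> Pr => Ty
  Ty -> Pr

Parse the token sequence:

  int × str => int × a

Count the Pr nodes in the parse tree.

4

[Ty [Pr [Pr [Base int]] × [Base str]] => [Ty [Pr [Pr [Base int]] × [Base a]]]]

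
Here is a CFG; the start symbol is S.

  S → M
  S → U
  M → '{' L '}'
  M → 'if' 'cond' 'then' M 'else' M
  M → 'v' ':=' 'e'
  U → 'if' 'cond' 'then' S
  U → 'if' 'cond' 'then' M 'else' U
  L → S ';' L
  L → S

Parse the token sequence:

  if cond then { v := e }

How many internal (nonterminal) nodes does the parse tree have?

7

[S [U if cond then [S [M { [L [S [M v := e]]] }]]]]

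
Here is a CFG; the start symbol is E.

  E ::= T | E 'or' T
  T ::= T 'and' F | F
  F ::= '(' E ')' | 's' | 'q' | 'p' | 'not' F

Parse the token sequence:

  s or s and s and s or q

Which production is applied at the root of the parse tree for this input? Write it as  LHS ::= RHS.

E ::= E 'or' T

[E [E [E [T [F s]]] or [T [T [T [F s]] and [F s]] and [F s]]] or [T [F q]]]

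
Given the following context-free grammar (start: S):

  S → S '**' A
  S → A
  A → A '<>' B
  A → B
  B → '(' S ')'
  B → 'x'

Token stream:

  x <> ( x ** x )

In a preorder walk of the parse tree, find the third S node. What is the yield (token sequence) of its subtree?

x

[S [A [A [B x]] <> [B ( [S [S [A [B x]]] ** [A [B x]]] )]]]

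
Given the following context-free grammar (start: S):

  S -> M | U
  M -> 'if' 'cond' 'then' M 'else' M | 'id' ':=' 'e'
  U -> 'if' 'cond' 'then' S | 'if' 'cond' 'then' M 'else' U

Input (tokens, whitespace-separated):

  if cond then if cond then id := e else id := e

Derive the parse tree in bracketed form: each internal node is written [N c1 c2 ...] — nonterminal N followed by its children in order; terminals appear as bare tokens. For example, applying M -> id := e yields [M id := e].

[S [U if cond then [S [M if cond then [M id := e] else [M id := e]]]]]

S
U
if cond then S
if cond then M
if cond then if cond then M else M
if cond then if cond then id := e else M
if cond then if cond then id := e else id := e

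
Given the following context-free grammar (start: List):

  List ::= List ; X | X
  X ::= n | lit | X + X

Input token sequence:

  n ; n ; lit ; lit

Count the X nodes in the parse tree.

4

[List [List [List [List [X n]] ; [X n]] ; [X lit]] ; [X lit]]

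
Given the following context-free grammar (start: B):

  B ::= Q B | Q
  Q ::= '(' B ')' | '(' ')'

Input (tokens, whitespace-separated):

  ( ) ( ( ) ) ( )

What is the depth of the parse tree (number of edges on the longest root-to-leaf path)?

[B [Q ( )] [B [Q ( [B [Q ( )]] )] [B [Q ( )]]]]

5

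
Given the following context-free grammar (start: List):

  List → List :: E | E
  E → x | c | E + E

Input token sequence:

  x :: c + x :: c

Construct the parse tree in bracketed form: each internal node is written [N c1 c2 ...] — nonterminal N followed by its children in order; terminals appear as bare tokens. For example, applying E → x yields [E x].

[List [List [List [E x]] :: [E [E c] + [E x]]] :: [E c]]

List
List :: E
List :: E :: E
E :: E :: E
x :: E :: E
x :: E + E :: E
x :: c + E :: E
x :: c + x :: E
x :: c + x :: c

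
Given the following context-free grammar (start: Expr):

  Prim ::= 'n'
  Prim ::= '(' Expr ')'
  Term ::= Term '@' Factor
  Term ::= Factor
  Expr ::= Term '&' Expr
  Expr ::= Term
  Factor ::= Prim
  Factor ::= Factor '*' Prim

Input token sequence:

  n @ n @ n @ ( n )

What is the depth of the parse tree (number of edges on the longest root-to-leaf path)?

8

[Expr [Term [Term [Term [Term [Factor [Prim n]]] @ [Factor [Prim n]]] @ [Factor [Prim n]]] @ [Factor [Prim ( [Expr [Term [Factor [Prim n]]]] )]]]]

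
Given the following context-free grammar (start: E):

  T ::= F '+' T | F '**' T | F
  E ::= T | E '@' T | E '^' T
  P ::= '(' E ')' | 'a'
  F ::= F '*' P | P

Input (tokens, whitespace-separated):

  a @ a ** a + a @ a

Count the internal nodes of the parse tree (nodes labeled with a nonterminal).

18

[E [E [E [T [F [P a]]]] @ [T [F [P a]] ** [T [F [P a]] + [T [F [P a]]]]]] @ [T [F [P a]]]]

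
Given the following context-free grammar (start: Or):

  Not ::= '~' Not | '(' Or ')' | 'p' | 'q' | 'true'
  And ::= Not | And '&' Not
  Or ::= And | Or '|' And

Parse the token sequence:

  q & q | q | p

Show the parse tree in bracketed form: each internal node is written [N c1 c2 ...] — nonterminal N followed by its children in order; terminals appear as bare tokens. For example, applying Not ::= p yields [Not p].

Or
Or | And
Or | And | And
And | And | And
And & Not | And | And
Not & Not | And | And
q & Not | And | And
q & q | And | And
q & q | Not | And
q & q | q | And
q & q | q | Not
q & q | q | p

[Or [Or [Or [And [And [Not q]] & [Not q]]] | [And [Not q]]] | [And [Not p]]]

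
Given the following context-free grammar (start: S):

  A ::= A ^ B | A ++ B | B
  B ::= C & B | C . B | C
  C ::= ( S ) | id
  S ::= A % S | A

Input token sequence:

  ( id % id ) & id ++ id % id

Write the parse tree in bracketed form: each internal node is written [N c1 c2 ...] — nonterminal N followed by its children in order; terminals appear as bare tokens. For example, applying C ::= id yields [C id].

[S [A [A [B [C ( [S [A [B [C id]]] % [S [A [B [C id]]]]] )] & [B [C id]]]] ++ [B [C id]]] % [S [A [B [C id]]]]]

S
A % S
A ++ B % S
B ++ B % S
C & B ++ B % S
( S ) & B ++ B % S
( A % S ) & B ++ B % S
( B % S ) & B ++ B % S
( C % S ) & B ++ B % S
( id % S ) & B ++ B % S
( id % A ) & B ++ B % S
( id % B ) & B ++ B % S
( id % C ) & B ++ B % S
( id % id ) & B ++ B % S
( id % id ) & C ++ B % S
( id % id ) & id ++ B % S
( id % id ) & id ++ C % S
( id % id ) & id ++ id % S
( id % id ) & id ++ id % A
( id % id ) & id ++ id % B
( id % id ) & id ++ id % C
( id % id ) & id ++ id % id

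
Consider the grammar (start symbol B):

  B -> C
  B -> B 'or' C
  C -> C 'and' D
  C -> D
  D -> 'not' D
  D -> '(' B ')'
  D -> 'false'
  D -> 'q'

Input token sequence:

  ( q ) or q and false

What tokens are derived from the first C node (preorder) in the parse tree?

[B [B [C [D ( [B [C [D q]]] )]]] or [C [C [D q]] and [D false]]]

( q )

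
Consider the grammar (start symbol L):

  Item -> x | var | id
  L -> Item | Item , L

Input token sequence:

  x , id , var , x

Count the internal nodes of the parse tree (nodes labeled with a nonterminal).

[L [Item x] , [L [Item id] , [L [Item var] , [L [Item x]]]]]

8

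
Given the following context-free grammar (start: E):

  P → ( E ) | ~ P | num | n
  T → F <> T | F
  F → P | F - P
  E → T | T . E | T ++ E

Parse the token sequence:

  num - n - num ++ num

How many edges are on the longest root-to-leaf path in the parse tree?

[E [T [F [F [F [P num]] - [P n]] - [P num]]] ++ [E [T [F [P num]]]]]

6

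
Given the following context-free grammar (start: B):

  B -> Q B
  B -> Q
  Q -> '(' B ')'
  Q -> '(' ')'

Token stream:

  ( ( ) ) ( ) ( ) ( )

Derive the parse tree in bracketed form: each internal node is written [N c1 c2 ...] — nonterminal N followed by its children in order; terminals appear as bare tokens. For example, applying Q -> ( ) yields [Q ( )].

B
Q B
( B ) B
( Q ) B
( ( ) ) B
( ( ) ) Q B
( ( ) ) ( ) B
( ( ) ) ( ) Q B
( ( ) ) ( ) ( ) B
( ( ) ) ( ) ( ) Q
( ( ) ) ( ) ( ) ( )

[B [Q ( [B [Q ( )]] )] [B [Q ( )] [B [Q ( )] [B [Q ( )]]]]]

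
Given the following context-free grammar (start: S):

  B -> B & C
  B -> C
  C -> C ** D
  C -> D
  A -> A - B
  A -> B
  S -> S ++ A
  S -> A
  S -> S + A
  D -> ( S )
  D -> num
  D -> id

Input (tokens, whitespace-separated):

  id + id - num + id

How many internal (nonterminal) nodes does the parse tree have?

19

[S [S [S [A [B [C [D id]]]]] + [A [A [B [C [D id]]]] - [B [C [D num]]]]] + [A [B [C [D id]]]]]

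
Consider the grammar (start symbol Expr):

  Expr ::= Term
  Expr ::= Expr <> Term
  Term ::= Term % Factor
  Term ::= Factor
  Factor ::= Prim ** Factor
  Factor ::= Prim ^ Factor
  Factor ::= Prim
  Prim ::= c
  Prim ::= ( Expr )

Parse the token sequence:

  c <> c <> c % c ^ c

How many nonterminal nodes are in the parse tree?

17

[Expr [Expr [Expr [Term [Factor [Prim c]]]] <> [Term [Factor [Prim c]]]] <> [Term [Term [Factor [Prim c]]] % [Factor [Prim c] ^ [Factor [Prim c]]]]]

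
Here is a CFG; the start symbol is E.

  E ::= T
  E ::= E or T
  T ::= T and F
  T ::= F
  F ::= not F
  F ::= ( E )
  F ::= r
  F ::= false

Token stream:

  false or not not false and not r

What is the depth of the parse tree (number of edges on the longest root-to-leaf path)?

[E [E [T [F false]]] or [T [T [F not [F not [F false]]]] and [F not [F r]]]]

6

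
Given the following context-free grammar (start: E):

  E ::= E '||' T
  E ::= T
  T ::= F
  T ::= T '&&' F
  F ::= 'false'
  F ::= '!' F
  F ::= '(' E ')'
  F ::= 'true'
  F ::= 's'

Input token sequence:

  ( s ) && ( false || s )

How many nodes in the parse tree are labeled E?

[E [T [T [F ( [E [T [F s]]] )]] && [F ( [E [E [T [F false]]] || [T [F s]]] )]]]

4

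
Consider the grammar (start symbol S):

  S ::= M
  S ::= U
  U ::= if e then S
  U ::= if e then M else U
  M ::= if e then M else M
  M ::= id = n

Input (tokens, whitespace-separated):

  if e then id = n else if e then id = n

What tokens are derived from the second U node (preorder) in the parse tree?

if e then id = n

[S [U if e then [M id = n] else [U if e then [S [M id = n]]]]]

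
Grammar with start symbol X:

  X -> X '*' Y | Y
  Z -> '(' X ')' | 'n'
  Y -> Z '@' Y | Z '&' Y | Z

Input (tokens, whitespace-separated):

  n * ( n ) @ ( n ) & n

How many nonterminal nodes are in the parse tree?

16

[X [X [Y [Z n]]] * [Y [Z ( [X [Y [Z n]]] )] @ [Y [Z ( [X [Y [Z n]]] )] & [Y [Z n]]]]]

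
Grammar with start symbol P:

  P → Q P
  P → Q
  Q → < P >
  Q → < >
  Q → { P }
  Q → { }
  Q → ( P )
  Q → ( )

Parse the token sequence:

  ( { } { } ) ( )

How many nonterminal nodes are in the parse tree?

8

[P [Q ( [P [Q { }] [P [Q { }]]] )] [P [Q ( )]]]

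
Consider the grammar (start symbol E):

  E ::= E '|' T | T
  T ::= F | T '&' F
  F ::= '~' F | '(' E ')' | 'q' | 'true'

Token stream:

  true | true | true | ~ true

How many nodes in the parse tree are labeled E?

4

[E [E [E [E [T [F true]]] | [T [F true]]] | [T [F true]]] | [T [F ~ [F true]]]]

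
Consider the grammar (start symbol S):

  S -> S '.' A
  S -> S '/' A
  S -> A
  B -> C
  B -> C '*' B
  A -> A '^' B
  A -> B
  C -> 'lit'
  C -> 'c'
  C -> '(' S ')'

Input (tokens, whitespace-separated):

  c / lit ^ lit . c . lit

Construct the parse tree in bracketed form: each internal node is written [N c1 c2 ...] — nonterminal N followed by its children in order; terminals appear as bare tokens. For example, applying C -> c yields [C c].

S
S . A
S . A . A
S / A . A . A
A / A . A . A
B / A . A . A
C / A . A . A
c / A . A . A
c / A ^ B . A . A
c / B ^ B . A . A
c / C ^ B . A . A
c / lit ^ B . A . A
c / lit ^ C . A . A
c / lit ^ lit . A . A
c / lit ^ lit . B . A
c / lit ^ lit . C . A
c / lit ^ lit . c . A
c / lit ^ lit . c . B
c / lit ^ lit . c . C
c / lit ^ lit . c . lit

[S [S [S [S [A [B [C c]]]] / [A [A [B [C lit]]] ^ [B [C lit]]]] . [A [B [C c]]]] . [A [B [C lit]]]]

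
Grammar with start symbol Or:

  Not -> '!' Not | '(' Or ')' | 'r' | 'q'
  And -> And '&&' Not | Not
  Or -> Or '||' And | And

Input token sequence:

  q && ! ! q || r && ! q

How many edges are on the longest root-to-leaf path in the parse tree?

[Or [Or [And [And [Not q]] && [Not ! [Not ! [Not q]]]]] || [And [And [Not r]] && [Not ! [Not q]]]]

6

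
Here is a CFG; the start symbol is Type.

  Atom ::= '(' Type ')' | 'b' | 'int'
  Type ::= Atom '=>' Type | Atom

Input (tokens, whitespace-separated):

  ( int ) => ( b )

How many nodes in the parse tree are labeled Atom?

4

[Type [Atom ( [Type [Atom int]] )] => [Type [Atom ( [Type [Atom b]] )]]]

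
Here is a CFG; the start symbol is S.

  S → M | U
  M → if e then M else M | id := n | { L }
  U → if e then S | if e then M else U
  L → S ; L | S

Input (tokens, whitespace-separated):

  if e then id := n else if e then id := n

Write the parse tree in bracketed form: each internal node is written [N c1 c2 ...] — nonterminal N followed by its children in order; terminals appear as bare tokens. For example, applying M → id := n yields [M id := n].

S
U
if e then M else U
if e then id := n else U
if e then id := n else if e then S
if e then id := n else if e then M
if e then id := n else if e then id := n

[S [U if e then [M id := n] else [U if e then [S [M id := n]]]]]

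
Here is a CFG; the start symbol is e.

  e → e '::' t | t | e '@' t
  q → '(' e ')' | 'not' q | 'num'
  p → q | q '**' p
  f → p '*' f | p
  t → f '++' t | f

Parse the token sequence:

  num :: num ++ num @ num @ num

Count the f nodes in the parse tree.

[e [e [e [e [t [f [p [q num]]]]] :: [t [f [p [q num]]] ++ [t [f [p [q num]]]]]] @ [t [f [p [q num]]]]] @ [t [f [p [q num]]]]]

5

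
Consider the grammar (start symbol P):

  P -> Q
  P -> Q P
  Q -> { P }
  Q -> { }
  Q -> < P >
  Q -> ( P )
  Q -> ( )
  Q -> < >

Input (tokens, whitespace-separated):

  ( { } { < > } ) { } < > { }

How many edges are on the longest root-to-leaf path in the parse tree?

7

[P [Q ( [P [Q { }] [P [Q { [P [Q < >]] }]]] )] [P [Q { }] [P [Q < >] [P [Q { }]]]]]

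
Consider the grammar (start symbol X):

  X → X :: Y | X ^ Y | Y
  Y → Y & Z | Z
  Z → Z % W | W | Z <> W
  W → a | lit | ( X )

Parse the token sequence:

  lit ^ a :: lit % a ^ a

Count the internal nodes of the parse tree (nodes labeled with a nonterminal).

18

[X [X [X [X [Y [Z [W lit]]]] ^ [Y [Z [W a]]]] :: [Y [Z [Z [W lit]] % [W a]]]] ^ [Y [Z [W a]]]]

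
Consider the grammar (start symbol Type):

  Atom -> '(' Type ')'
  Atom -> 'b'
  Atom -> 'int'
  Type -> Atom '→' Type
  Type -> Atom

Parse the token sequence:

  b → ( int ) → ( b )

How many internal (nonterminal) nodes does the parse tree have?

10

[Type [Atom b] → [Type [Atom ( [Type [Atom int]] )] → [Type [Atom ( [Type [Atom b]] )]]]]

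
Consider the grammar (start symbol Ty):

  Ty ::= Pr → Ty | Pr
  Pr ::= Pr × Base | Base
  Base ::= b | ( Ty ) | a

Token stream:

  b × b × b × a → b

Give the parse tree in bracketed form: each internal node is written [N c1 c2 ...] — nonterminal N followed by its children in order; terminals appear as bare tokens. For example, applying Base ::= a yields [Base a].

Ty
Pr → Ty
Pr × Base → Ty
Pr × Base × Base → Ty
Pr × Base × Base × Base → Ty
Base × Base × Base × Base → Ty
b × Base × Base × Base → Ty
b × b × Base × Base → Ty
b × b × b × Base → Ty
b × b × b × a → Ty
b × b × b × a → Pr
b × b × b × a → Base
b × b × b × a → b

[Ty [Pr [Pr [Pr [Pr [Base b]] × [Base b]] × [Base b]] × [Base a]] → [Ty [Pr [Base b]]]]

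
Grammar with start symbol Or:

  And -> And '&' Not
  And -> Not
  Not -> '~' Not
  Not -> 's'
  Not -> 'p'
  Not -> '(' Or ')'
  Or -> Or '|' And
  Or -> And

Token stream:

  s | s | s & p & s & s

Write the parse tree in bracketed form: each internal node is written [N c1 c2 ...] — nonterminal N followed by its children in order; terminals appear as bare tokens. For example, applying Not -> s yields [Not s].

Or
Or | And
Or | And | And
And | And | And
Not | And | And
s | And | And
s | Not | And
s | s | And
s | s | And & Not
s | s | And & Not & Not
s | s | And & Not & Not & Not
s | s | Not & Not & Not & Not
s | s | s & Not & Not & Not
s | s | s & p & Not & Not
s | s | s & p & s & Not
s | s | s & p & s & s

[Or [Or [Or [And [Not s]]] | [And [Not s]]] | [And [And [And [And [Not s]] & [Not p]] & [Not s]] & [Not s]]]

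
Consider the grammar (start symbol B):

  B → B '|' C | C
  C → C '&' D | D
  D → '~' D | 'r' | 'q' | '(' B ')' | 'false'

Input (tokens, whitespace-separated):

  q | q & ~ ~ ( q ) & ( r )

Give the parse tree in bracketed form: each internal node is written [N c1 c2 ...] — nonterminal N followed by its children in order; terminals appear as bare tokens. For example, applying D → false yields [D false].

[B [B [C [D q]]] | [C [C [C [D q]] & [D ~ [D ~ [D ( [B [C [D q]]] )]]]] & [D ( [B [C [D r]]] )]]]

B
B | C
C | C
D | C
q | C
q | C & D
q | C & D & D
q | D & D & D
q | q & D & D
q | q & ~ D & D
q | q & ~ ~ D & D
q | q & ~ ~ ( B ) & D
q | q & ~ ~ ( C ) & D
q | q & ~ ~ ( D ) & D
q | q & ~ ~ ( q ) & D
q | q & ~ ~ ( q ) & ( B )
q | q & ~ ~ ( q ) & ( C )
q | q & ~ ~ ( q ) & ( D )
q | q & ~ ~ ( q ) & ( r )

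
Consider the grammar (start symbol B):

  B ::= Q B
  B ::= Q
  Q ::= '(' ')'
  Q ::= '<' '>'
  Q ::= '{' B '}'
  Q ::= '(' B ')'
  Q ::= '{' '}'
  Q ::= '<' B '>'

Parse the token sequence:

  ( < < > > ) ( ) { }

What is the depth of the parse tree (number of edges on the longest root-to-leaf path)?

[B [Q ( [B [Q < [B [Q < >]] >]] )] [B [Q ( )] [B [Q { }]]]]

6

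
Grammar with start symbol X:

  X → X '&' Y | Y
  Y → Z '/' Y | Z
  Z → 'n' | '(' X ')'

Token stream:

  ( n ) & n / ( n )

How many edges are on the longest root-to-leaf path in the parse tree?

7

[X [X [Y [Z ( [X [Y [Z n]]] )]]] & [Y [Z n] / [Y [Z ( [X [Y [Z n]]] )]]]]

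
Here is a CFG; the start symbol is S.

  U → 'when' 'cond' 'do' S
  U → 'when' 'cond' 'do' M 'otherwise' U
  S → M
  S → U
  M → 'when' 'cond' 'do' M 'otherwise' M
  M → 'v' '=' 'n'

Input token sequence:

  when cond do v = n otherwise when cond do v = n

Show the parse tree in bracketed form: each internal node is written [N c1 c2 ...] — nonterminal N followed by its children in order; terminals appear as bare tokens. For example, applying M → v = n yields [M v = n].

[S [U when cond do [M v = n] otherwise [U when cond do [S [M v = n]]]]]

S
U
when cond do M otherwise U
when cond do v = n otherwise U
when cond do v = n otherwise when cond do S
when cond do v = n otherwise when cond do M
when cond do v = n otherwise when cond do v = n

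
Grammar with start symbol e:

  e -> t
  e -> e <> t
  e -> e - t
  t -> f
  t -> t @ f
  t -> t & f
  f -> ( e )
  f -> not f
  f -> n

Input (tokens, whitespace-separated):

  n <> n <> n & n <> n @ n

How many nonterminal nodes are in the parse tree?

16

[e [e [e [e [t [f n]]] <> [t [f n]]] <> [t [t [f n]] & [f n]]] <> [t [t [f n]] @ [f n]]]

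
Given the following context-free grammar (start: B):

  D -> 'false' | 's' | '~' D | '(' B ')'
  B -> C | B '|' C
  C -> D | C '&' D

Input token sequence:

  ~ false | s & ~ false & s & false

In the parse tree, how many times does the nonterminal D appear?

7

[B [B [C [D ~ [D false]]]] | [C [C [C [C [D s]] & [D ~ [D false]]] & [D s]] & [D false]]]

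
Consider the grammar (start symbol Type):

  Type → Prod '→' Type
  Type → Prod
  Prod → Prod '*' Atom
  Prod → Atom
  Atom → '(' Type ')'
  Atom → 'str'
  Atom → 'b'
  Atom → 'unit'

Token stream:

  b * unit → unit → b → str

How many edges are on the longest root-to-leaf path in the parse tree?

[Type [Prod [Prod [Atom b]] * [Atom unit]] → [Type [Prod [Atom unit]] → [Type [Prod [Atom b]] → [Type [Prod [Atom str]]]]]]

6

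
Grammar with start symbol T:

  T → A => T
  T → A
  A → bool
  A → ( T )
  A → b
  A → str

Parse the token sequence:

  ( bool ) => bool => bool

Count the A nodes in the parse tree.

[T [A ( [T [A bool]] )] => [T [A bool] => [T [A bool]]]]

4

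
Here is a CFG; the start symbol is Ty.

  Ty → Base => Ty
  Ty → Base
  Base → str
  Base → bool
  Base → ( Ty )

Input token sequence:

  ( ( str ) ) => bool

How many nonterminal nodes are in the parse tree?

[Ty [Base ( [Ty [Base ( [Ty [Base str]] )]] )] => [Ty [Base bool]]]

8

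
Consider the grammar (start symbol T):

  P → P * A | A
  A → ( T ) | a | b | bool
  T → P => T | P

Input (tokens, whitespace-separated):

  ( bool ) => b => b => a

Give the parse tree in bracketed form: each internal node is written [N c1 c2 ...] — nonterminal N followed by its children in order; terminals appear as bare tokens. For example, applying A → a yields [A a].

T
P => T
A => T
( T ) => T
( P ) => T
( A ) => T
( bool ) => T
( bool ) => P => T
( bool ) => A => T
( bool ) => b => T
( bool ) => b => P => T
( bool ) => b => A => T
( bool ) => b => b => T
( bool ) => b => b => P
( bool ) => b => b => A
( bool ) => b => b => a

[T [P [A ( [T [P [A bool]]] )]] => [T [P [A b]] => [T [P [A b]] => [T [P [A a]]]]]]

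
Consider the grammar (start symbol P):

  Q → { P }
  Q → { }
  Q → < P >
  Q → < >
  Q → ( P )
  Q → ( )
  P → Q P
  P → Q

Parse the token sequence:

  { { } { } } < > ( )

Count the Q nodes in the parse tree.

5

[P [Q { [P [Q { }] [P [Q { }]]] }] [P [Q < >] [P [Q ( )]]]]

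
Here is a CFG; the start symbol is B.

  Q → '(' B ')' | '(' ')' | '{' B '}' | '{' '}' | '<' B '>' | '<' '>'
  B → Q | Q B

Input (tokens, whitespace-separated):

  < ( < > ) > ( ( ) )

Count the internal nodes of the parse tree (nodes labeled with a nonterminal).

[B [Q < [B [Q ( [B [Q < >]] )]] >] [B [Q ( [B [Q ( )]] )]]]

10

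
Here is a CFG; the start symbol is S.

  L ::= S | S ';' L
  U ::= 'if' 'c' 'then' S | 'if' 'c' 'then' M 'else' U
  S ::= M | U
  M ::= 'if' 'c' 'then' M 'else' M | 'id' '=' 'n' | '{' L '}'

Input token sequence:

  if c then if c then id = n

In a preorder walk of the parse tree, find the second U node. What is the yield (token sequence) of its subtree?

if c then id = n

[S [U if c then [S [U if c then [S [M id = n]]]]]]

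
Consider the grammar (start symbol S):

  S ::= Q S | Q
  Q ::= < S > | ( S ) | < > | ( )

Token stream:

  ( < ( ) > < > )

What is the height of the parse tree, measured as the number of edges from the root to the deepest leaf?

6

[S [Q ( [S [Q < [S [Q ( )]] >] [S [Q < >]]] )]]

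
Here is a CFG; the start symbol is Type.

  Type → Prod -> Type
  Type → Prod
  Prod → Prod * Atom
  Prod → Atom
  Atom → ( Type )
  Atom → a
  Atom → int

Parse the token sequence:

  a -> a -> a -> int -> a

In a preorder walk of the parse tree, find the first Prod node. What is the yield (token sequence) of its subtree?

[Type [Prod [Atom a]] -> [Type [Prod [Atom a]] -> [Type [Prod [Atom a]] -> [Type [Prod [Atom int]] -> [Type [Prod [Atom a]]]]]]]

a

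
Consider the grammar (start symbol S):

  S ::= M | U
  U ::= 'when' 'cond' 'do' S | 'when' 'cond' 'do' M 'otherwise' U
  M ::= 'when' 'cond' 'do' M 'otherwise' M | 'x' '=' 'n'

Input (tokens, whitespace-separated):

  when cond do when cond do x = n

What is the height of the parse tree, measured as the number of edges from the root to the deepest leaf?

[S [U when cond do [S [U when cond do [S [M x = n]]]]]]

6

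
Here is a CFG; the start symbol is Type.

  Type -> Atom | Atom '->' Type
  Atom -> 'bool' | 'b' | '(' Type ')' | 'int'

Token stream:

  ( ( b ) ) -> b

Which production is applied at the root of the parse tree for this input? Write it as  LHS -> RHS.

Type -> Atom '->' Type

[Type [Atom ( [Type [Atom ( [Type [Atom b]] )]] )] -> [Type [Atom b]]]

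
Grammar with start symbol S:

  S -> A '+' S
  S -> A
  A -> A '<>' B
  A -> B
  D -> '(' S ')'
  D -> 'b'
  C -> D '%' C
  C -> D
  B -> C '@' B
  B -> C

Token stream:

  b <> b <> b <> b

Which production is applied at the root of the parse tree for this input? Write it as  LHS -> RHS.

S -> A

[S [A [A [A [A [B [C [D b]]]] <> [B [C [D b]]]] <> [B [C [D b]]]] <> [B [C [D b]]]]]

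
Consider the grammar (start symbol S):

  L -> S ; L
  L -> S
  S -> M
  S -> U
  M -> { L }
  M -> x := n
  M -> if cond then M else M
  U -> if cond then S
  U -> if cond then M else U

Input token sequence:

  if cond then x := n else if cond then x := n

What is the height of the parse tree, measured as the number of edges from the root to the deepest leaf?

5

[S [U if cond then [M x := n] else [U if cond then [S [M x := n]]]]]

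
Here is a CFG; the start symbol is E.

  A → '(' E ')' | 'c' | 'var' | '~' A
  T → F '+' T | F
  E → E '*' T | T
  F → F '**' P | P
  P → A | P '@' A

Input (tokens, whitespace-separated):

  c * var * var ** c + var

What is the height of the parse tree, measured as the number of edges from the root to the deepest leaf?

7

[E [E [E [T [F [P [A c]]]]] * [T [F [P [A var]]]]] * [T [F [F [P [A var]]] ** [P [A c]]] + [T [F [P [A var]]]]]]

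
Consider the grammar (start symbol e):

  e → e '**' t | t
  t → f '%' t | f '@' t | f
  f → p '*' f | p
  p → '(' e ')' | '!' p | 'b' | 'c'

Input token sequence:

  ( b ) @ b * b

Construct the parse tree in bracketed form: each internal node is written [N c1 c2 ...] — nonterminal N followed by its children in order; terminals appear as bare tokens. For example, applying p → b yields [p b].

e
t
f @ t
p @ t
( e ) @ t
( t ) @ t
( f ) @ t
( p ) @ t
( b ) @ t
( b ) @ f
( b ) @ p * f
( b ) @ b * f
( b ) @ b * p
( b ) @ b * b

[e [t [f [p ( [e [t [f [p b]]]] )]] @ [t [f [p b] * [f [p b]]]]]]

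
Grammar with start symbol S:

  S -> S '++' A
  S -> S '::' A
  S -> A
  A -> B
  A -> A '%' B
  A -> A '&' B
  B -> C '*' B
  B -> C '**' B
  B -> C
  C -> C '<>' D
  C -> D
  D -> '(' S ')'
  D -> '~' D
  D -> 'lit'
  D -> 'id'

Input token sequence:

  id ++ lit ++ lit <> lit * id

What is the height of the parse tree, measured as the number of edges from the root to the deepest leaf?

7

[S [S [S [A [B [C [D id]]]]] ++ [A [B [C [D lit]]]]] ++ [A [B [C [C [D lit]] <> [D lit]] * [B [C [D id]]]]]]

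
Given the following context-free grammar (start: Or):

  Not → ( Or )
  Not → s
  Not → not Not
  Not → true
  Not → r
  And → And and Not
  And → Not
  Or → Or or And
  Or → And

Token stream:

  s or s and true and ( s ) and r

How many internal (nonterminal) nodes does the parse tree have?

15

[Or [Or [And [Not s]]] or [And [And [And [And [Not s]] and [Not true]] and [Not ( [Or [And [Not s]]] )]] and [Not r]]]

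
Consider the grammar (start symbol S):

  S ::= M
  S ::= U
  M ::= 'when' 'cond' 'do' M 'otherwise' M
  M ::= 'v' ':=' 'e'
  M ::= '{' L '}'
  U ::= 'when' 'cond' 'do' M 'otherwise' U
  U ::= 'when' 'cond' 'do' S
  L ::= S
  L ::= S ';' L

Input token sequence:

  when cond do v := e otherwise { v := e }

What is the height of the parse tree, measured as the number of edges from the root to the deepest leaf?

[S [M when cond do [M v := e] otherwise [M { [L [S [M v := e]]] }]]]

6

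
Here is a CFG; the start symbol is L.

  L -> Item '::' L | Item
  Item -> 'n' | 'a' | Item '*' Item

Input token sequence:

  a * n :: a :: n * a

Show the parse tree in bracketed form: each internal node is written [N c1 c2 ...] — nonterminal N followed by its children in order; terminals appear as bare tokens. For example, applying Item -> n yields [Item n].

L
Item :: L
Item * Item :: L
a * Item :: L
a * n :: L
a * n :: Item :: L
a * n :: a :: L
a * n :: a :: Item
a * n :: a :: Item * Item
a * n :: a :: n * Item
a * n :: a :: n * a

[L [Item [Item a] * [Item n]] :: [L [Item a] :: [L [Item [Item n] * [Item a]]]]]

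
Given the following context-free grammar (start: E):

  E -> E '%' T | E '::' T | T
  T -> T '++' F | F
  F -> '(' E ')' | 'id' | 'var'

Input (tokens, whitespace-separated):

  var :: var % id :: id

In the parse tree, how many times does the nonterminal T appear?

4

[E [E [E [E [T [F var]]] :: [T [F var]]] % [T [F id]]] :: [T [F id]]]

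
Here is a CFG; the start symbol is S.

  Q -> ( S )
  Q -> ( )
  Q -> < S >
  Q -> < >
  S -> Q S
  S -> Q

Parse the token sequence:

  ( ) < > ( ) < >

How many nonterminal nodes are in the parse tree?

[S [Q ( )] [S [Q < >] [S [Q ( )] [S [Q < >]]]]]

8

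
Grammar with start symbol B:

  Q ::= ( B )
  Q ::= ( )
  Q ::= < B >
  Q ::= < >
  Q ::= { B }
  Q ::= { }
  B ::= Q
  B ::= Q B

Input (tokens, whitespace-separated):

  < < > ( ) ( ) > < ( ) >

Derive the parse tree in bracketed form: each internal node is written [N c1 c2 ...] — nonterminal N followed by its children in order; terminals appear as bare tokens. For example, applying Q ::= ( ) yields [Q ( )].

[B [Q < [B [Q < >] [B [Q ( )] [B [Q ( )]]]] >] [B [Q < [B [Q ( )]] >]]]

B
Q B
< B > B
< Q B > B
< < > B > B
< < > Q B > B
< < > ( ) B > B
< < > ( ) Q > B
< < > ( ) ( ) > B
< < > ( ) ( ) > Q
< < > ( ) ( ) > < B >
< < > ( ) ( ) > < Q >
< < > ( ) ( ) > < ( ) >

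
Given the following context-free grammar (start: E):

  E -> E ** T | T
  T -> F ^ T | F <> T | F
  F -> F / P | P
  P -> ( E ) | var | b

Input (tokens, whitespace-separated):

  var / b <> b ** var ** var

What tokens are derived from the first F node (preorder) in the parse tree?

[E [E [E [T [F [F [P var]] / [P b]] <> [T [F [P b]]]]] ** [T [F [P var]]]] ** [T [F [P var]]]]

var / b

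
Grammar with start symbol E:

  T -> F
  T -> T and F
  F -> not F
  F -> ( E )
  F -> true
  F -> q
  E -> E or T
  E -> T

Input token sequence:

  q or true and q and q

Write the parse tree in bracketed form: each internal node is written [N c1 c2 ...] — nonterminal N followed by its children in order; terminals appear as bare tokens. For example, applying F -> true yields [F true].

[E [E [T [F q]]] or [T [T [T [F true]] and [F q]] and [F q]]]

E
E or T
T or T
F or T
q or T
q or T and F
q or T and F and F
q or F and F and F
q or true and F and F
q or true and q and F
q or true and q and q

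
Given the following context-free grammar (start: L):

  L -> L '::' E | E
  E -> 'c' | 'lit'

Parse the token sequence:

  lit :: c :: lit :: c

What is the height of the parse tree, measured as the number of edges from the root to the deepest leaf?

5

[L [L [L [L [E lit]] :: [E c]] :: [E lit]] :: [E c]]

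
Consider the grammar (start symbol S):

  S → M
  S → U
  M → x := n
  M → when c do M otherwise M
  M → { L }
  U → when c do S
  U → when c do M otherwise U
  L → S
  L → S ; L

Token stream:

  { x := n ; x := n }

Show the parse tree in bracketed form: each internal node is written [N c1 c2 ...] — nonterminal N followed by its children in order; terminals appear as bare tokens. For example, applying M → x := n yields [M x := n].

[S [M { [L [S [M x := n]] ; [L [S [M x := n]]]] }]]

S
M
{ L }
{ S ; L }
{ M ; L }
{ x := n ; L }
{ x := n ; S }
{ x := n ; M }
{ x := n ; x := n }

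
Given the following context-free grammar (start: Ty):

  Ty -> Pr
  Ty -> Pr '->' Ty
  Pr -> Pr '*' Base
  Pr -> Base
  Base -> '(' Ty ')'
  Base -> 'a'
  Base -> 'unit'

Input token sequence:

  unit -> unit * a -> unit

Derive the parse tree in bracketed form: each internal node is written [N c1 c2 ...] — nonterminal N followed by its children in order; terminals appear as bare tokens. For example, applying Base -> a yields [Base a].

Ty
Pr -> Ty
Base -> Ty
unit -> Ty
unit -> Pr -> Ty
unit -> Pr * Base -> Ty
unit -> Base * Base -> Ty
unit -> unit * Base -> Ty
unit -> unit * a -> Ty
unit -> unit * a -> Pr
unit -> unit * a -> Base
unit -> unit * a -> unit

[Ty [Pr [Base unit]] -> [Ty [Pr [Pr [Base unit]] * [Base a]] -> [Ty [Pr [Base unit]]]]]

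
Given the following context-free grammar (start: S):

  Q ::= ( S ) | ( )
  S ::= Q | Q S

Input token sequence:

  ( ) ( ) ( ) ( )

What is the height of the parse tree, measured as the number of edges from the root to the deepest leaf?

[S [Q ( )] [S [Q ( )] [S [Q ( )] [S [Q ( )]]]]]

5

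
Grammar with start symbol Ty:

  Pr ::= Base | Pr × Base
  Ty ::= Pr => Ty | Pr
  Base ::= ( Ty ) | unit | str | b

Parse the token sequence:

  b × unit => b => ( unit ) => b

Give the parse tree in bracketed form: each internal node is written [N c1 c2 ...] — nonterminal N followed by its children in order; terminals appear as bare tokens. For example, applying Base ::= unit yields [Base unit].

Ty
Pr => Ty
Pr × Base => Ty
Base × Base => Ty
b × Base => Ty
b × unit => Ty
b × unit => Pr => Ty
b × unit => Base => Ty
b × unit => b => Ty
b × unit => b => Pr => Ty
b × unit => b => Base => Ty
b × unit => b => ( Ty ) => Ty
b × unit => b => ( Pr ) => Ty
b × unit => b => ( Base ) => Ty
b × unit => b => ( unit ) => Ty
b × unit => b => ( unit ) => Pr
b × unit => b => ( unit ) => Base
b × unit => b => ( unit ) => b

[Ty [Pr [Pr [Base b]] × [Base unit]] => [Ty [Pr [Base b]] => [Ty [Pr [Base ( [Ty [Pr [Base unit]]] )]] => [Ty [Pr [Base b]]]]]]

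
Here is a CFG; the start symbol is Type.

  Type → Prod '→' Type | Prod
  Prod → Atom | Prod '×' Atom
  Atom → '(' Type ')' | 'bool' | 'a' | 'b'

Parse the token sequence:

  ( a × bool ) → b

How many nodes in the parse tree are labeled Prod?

4

[Type [Prod [Atom ( [Type [Prod [Prod [Atom a]] × [Atom bool]]] )]] → [Type [Prod [Atom b]]]]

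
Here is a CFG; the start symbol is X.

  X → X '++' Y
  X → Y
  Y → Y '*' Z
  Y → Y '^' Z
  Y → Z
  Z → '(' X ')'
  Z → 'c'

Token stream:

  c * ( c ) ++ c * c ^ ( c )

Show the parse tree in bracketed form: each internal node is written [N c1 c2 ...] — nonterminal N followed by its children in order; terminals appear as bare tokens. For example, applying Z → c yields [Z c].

[X [X [Y [Y [Z c]] * [Z ( [X [Y [Z c]]] )]]] ++ [Y [Y [Y [Z c]] * [Z c]] ^ [Z ( [X [Y [Z c]]] )]]]

X
X ++ Y
Y ++ Y
Y * Z ++ Y
Z * Z ++ Y
c * Z ++ Y
c * ( X ) ++ Y
c * ( Y ) ++ Y
c * ( Z ) ++ Y
c * ( c ) ++ Y
c * ( c ) ++ Y ^ Z
c * ( c ) ++ Y * Z ^ Z
c * ( c ) ++ Z * Z ^ Z
c * ( c ) ++ c * Z ^ Z
c * ( c ) ++ c * c ^ Z
c * ( c ) ++ c * c ^ ( X )
c * ( c ) ++ c * c ^ ( Y )
c * ( c ) ++ c * c ^ ( Z )
c * ( c ) ++ c * c ^ ( c )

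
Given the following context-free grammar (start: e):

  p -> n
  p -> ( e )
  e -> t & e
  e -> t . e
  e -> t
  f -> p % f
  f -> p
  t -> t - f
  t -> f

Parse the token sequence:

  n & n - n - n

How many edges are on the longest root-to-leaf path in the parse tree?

7

[e [t [f [p n]]] & [e [t [t [t [f [p n]]] - [f [p n]]] - [f [p n]]]]]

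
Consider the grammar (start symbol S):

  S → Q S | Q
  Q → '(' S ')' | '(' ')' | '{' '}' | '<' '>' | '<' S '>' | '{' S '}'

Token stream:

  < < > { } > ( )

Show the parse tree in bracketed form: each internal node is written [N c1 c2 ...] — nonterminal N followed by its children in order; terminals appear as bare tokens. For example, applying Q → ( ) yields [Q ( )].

[S [Q < [S [Q < >] [S [Q { }]]] >] [S [Q ( )]]]

S
Q S
< S > S
< Q S > S
< < > S > S
< < > Q > S
< < > { } > S
< < > { } > Q
< < > { } > ( )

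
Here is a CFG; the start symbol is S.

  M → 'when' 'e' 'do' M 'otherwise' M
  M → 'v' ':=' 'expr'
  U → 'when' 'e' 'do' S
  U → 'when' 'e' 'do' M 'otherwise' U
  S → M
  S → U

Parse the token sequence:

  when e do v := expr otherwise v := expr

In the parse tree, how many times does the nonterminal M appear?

[S [M when e do [M v := expr] otherwise [M v := expr]]]

3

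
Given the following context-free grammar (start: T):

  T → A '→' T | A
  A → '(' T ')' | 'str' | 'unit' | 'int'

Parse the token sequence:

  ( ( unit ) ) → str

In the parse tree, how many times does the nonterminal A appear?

4

[T [A ( [T [A ( [T [A unit]] )]] )] → [T [A str]]]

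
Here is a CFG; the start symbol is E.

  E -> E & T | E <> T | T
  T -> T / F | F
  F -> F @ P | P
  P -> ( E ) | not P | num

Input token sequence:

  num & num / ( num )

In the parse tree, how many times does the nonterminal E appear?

3

[E [E [T [F [P num]]]] & [T [T [F [P num]]] / [F [P ( [E [T [F [P num]]]] )]]]]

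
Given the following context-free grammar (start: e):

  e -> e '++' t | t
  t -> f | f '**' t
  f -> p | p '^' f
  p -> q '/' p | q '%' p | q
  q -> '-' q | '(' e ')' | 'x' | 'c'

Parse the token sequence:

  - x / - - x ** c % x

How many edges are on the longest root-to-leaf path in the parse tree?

[e [t [f [p [q - [q x]] / [p [q - [q - [q x]]]]]] ** [t [f [p [q c] % [p [q x]]]]]]]

8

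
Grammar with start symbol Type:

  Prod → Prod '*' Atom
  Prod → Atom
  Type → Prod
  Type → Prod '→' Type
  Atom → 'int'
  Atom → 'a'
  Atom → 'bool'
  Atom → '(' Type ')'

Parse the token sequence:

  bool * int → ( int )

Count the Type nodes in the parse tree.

[Type [Prod [Prod [Atom bool]] * [Atom int]] → [Type [Prod [Atom ( [Type [Prod [Atom int]]] )]]]]

3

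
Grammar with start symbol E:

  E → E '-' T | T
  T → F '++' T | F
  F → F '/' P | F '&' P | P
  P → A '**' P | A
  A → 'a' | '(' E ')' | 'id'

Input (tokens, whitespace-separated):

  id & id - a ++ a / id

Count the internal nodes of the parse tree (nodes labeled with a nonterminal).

20

[E [E [T [F [F [P [A id]]] & [P [A id]]]]] - [T [F [P [A a]]] ++ [T [F [F [P [A a]]] / [P [A id]]]]]]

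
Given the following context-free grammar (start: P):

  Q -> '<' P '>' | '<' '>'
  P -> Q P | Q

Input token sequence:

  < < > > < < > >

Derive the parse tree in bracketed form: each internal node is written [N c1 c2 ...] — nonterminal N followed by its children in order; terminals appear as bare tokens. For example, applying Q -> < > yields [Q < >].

[P [Q < [P [Q < >]] >] [P [Q < [P [Q < >]] >]]]

P
Q P
< P > P
< Q > P
< < > > P
< < > > Q
< < > > < P >
< < > > < Q >
< < > > < < > >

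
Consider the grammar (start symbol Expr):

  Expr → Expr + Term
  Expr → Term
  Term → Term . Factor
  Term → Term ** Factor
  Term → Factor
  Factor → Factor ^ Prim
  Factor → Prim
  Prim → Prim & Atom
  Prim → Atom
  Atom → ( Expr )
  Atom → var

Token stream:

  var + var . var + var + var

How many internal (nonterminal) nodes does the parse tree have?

24

[Expr [Expr [Expr [Expr [Term [Factor [Prim [Atom var]]]]] + [Term [Term [Factor [Prim [Atom var]]]] . [Factor [Prim [Atom var]]]]] + [Term [Factor [Prim [Atom var]]]]] + [Term [Factor [Prim [Atom var]]]]]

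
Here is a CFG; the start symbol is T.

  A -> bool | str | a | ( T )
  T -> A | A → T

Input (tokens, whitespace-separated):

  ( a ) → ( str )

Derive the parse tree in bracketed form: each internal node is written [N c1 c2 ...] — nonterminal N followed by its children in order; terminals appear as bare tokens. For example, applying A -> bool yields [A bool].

T
A → T
( T ) → T
( A ) → T
( a ) → T
( a ) → A
( a ) → ( T )
( a ) → ( A )
( a ) → ( str )

[T [A ( [T [A a]] )] → [T [A ( [T [A str]] )]]]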